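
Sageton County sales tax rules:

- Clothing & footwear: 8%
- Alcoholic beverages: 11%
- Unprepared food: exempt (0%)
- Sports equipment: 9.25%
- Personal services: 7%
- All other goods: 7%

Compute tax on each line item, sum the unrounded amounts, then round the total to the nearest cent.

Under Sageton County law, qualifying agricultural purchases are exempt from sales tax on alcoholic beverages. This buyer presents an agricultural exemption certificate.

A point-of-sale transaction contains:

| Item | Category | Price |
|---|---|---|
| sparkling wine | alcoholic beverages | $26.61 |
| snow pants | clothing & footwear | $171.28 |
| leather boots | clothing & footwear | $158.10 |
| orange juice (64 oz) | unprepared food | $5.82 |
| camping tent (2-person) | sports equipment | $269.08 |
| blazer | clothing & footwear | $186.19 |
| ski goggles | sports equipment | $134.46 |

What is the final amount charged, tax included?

$1030.11

Sparkling wine $26.61: alcoholic beverages, buyer-exempt → 0% → $0.00
Snow pants $171.28: clothing & footwear → 8% → $13.7024
Leather boots $158.10: clothing & footwear → 8% → $12.648
Orange juice (64 oz) $5.82: unprepared food → 0% → $0.00
Camping tent (2-person) $269.08: sports equipment → 9.25% → $24.8899
Blazer $186.19: clothing & footwear → 8% → $14.8952
Ski goggles $134.46: sports equipment → 9.25% → $12.43755
Subtotal = $951.54; unrounded tax = $78.57305 → $78.57; total due = $1030.11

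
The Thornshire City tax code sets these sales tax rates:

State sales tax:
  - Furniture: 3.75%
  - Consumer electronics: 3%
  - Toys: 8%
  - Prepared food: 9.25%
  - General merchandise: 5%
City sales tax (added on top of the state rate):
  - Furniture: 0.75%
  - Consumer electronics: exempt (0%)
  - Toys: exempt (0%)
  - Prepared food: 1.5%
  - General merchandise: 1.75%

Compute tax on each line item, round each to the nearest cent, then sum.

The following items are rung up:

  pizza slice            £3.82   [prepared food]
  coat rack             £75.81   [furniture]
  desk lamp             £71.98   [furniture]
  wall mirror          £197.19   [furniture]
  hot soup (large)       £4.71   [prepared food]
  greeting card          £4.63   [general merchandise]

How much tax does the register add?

Pizza slice £3.82: prepared food → 9.25% + 1.5% city = 10.75% → £0.41
Coat rack £75.81: furniture → 3.75% + 0.75% city = 4.5% → £3.41
Desk lamp £71.98: furniture → 3.75% + 0.75% city = 4.5% → £3.24
Wall mirror £197.19: furniture → 3.75% + 0.75% city = 4.5% → £8.87
Hot soup (large) £4.71: prepared food → 9.25% + 1.5% city = 10.75% → £0.51
Greeting card £4.63: general merchandise → 5% + 1.75% city = 6.75% → £0.31
Total tax = £0.41 + £3.41 + £3.24 + £8.87 + £0.51 + £0.31 = £16.75

£16.75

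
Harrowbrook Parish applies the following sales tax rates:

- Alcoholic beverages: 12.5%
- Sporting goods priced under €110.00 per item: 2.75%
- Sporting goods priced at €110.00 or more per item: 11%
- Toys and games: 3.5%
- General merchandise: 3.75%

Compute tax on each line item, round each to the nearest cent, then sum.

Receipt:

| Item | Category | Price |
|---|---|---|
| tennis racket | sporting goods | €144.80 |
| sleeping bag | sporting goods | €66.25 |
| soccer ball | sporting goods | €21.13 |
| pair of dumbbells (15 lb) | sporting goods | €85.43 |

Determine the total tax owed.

€20.68

Tennis racket €144.80: sporting goods, €110.00 or more → 11% → €15.93
Sleeping bag €66.25: sporting goods, under €110.00 → 2.75% → €1.82
Soccer ball €21.13: sporting goods, under €110.00 → 2.75% → €0.58
Pair of dumbbells (15 lb) €85.43: sporting goods, under €110.00 → 2.75% → €2.35
Total tax = €15.93 + €1.82 + €0.58 + €2.35 = €20.68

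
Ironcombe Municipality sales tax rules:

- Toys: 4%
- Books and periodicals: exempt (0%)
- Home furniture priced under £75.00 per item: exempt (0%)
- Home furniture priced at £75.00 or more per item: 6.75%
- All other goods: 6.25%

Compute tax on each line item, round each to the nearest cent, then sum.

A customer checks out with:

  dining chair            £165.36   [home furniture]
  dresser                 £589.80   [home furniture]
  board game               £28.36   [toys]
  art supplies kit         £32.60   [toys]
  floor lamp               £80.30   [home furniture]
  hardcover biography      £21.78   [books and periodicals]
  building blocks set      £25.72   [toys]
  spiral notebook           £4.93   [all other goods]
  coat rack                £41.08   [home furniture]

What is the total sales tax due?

£60.16

Dining chair £165.36: home furniture, £75.00 or more → 6.75% → £11.16
Dresser £589.80: home furniture, £75.00 or more → 6.75% → £39.81
Board game £28.36: toys → 4% → £1.13
Art supplies kit £32.60: toys → 4% → £1.30
Floor lamp £80.30: home furniture, £75.00 or more → 6.75% → £5.42
Hardcover biography £21.78: books and periodicals → 0% → £0.00
Building blocks set £25.72: toys → 4% → £1.03
Spiral notebook £4.93: all other goods → 6.25% → £0.31
Coat rack £41.08: home furniture, under £75.00 → 0% → £0.00
Total tax = £11.16 + £39.81 + £1.13 + £1.30 + £5.42 + £1.03 + £0.31 = £60.16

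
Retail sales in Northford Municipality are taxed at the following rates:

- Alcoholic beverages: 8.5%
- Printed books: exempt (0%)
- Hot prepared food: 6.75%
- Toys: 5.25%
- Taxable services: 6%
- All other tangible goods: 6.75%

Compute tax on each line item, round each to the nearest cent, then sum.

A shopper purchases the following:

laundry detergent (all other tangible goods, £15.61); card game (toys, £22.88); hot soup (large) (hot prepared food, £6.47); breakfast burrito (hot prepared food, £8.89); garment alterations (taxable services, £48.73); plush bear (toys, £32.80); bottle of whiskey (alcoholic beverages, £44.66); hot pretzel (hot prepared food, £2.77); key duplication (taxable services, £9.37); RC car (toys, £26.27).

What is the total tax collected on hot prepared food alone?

£1.23

Hot soup (large) £6.47: hot prepared food → 6.75% → £0.44
Breakfast burrito £8.89: hot prepared food → 6.75% → £0.60
Hot pretzel £2.77: hot prepared food → 6.75% → £0.19
Tax on hot prepared food = £0.44 + £0.60 + £0.19 = £1.23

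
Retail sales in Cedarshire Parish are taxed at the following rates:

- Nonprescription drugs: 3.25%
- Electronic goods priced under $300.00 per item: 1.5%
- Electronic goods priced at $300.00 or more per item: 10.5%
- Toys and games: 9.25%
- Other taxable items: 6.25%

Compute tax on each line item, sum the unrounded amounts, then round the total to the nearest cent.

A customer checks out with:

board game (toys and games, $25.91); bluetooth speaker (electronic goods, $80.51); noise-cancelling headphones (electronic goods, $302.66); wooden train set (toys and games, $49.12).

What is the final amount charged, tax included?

Board game $25.91: toys and games → 9.25% → $2.396675
Bluetooth speaker $80.51: electronic goods, under $300.00 → 1.5% → $1.20765
Noise-cancelling headphones $302.66: electronic goods, $300.00 or more → 10.5% → $31.7793
Wooden train set $49.12: toys and games → 9.25% → $4.5436
Subtotal = $458.20; unrounded tax = $39.927225 → $39.93; total due = $498.13

$498.13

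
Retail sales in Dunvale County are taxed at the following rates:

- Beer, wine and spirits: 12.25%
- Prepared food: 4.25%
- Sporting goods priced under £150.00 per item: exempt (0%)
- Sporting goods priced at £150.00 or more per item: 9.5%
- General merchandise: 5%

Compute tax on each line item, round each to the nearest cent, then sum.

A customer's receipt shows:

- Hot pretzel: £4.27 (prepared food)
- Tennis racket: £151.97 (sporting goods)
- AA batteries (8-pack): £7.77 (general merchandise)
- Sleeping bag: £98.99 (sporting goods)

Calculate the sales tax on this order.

Hot pretzel £4.27: prepared food → 4.25% → £0.18
Tennis racket £151.97: sporting goods, £150.00 or more → 9.5% → £14.44
AA batteries (8-pack) £7.77: general merchandise → 5% → £0.39
Sleeping bag £98.99: sporting goods, under £150.00 → 0% → £0.00
Total tax = £0.18 + £14.44 + £0.39 = £15.01

£15.01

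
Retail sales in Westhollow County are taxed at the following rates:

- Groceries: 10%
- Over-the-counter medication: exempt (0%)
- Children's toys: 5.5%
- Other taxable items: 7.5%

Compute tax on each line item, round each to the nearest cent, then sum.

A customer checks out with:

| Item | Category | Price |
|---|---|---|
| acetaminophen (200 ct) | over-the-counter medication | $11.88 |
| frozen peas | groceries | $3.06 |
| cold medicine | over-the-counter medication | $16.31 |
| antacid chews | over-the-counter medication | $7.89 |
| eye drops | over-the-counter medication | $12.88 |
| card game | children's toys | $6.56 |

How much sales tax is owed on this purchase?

$0.67

Acetaminophen (200 ct) $11.88: over-the-counter medication → 0% → $0.00
Frozen peas $3.06: groceries → 10% → $0.31
Cold medicine $16.31: over-the-counter medication → 0% → $0.00
Antacid chews $7.89: over-the-counter medication → 0% → $0.00
Eye drops $12.88: over-the-counter medication → 0% → $0.00
Card game $6.56: children's toys → 5.5% → $0.36
Total tax = $0.31 + $0.36 = $0.67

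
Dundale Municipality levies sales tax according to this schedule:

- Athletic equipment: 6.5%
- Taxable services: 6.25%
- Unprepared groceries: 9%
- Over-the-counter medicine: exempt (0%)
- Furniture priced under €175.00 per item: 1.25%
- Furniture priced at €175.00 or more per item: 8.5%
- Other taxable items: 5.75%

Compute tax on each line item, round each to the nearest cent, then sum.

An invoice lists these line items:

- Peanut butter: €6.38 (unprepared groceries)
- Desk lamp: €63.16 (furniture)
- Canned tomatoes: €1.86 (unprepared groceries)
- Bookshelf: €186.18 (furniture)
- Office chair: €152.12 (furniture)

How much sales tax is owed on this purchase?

€19.26

Peanut butter €6.38: unprepared groceries → 9% → €0.57
Desk lamp €63.16: furniture, under €175.00 → 1.25% → €0.79
Canned tomatoes €1.86: unprepared groceries → 9% → €0.17
Bookshelf €186.18: furniture, €175.00 or more → 8.5% → €15.83
Office chair €152.12: furniture, under €175.00 → 1.25% → €1.90
Total tax = €0.57 + €0.79 + €0.17 + €15.83 + €1.90 = €19.26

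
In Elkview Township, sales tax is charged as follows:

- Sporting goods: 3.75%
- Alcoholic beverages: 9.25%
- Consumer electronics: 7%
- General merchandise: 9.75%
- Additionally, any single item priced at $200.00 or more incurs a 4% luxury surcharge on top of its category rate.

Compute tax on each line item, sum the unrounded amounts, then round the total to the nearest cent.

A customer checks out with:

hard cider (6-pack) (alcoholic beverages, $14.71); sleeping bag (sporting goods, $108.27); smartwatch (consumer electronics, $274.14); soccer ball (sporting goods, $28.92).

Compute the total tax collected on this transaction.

Hard cider (6-pack) $14.71: alcoholic beverages → 9.25% → $1.360675
Sleeping bag $108.27: sporting goods → 3.75% → $4.060125
Smartwatch $274.14: consumer electronics → 7% + 4% surcharge = 11% → $30.1554
Soccer ball $28.92: sporting goods → 3.75% → $1.0845
Unrounded tax sum = $36.6607 → $36.66

$36.66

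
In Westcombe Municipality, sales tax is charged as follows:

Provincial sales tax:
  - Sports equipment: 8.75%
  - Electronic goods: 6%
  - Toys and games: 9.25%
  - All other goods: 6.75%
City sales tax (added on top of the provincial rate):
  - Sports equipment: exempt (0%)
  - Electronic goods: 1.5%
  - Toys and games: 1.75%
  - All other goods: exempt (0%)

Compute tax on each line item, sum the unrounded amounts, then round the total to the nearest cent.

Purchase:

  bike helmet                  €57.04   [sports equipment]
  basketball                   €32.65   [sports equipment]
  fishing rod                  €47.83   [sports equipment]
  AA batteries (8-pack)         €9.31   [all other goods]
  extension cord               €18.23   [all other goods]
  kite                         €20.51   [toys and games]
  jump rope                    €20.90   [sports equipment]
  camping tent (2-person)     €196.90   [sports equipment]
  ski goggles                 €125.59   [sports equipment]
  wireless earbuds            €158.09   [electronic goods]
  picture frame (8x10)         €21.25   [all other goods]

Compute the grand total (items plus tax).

€767.79

Bike helmet €57.04: sports equipment → 8.75% + 0% city = 8.75% → €4.991
Basketball €32.65: sports equipment → 8.75% + 0% city = 8.75% → €2.856875
Fishing rod €47.83: sports equipment → 8.75% + 0% city = 8.75% → €4.185125
AA batteries (8-pack) €9.31: all other goods → 6.75% + 0% city = 6.75% → €0.628425
Extension cord €18.23: all other goods → 6.75% + 0% city = 6.75% → €1.230525
Kite €20.51: toys and games → 9.25% + 1.75% city = 11% → €2.2561
Jump rope €20.90: sports equipment → 8.75% + 0% city = 8.75% → €1.82875
Camping tent (2-person) €196.90: sports equipment → 8.75% + 0% city = 8.75% → €17.22875
Ski goggles €125.59: sports equipment → 8.75% + 0% city = 8.75% → €10.989125
Wireless earbuds €158.09: electronic goods → 6% + 1.5% city = 7.5% → €11.85675
Picture frame (8x10) €21.25: all other goods → 6.75% + 0% city = 6.75% → €1.434375
Subtotal = €708.30; unrounded tax = €59.4858 → €59.49; total due = €767.79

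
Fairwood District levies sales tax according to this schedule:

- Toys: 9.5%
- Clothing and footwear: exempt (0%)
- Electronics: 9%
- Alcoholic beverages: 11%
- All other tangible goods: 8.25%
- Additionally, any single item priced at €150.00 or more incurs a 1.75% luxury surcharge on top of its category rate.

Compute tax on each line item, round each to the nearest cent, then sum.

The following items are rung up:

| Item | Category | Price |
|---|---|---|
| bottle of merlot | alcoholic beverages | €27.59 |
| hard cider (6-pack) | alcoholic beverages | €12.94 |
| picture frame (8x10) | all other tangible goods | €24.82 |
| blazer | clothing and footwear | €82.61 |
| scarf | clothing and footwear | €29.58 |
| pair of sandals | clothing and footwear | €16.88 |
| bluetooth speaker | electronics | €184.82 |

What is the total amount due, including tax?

€405.61

Bottle of merlot €27.59: alcoholic beverages → 11% → €3.03
Hard cider (6-pack) €12.94: alcoholic beverages → 11% → €1.42
Picture frame (8x10) €24.82: all other tangible goods → 8.25% → €2.05
Blazer €82.61: clothing and footwear → 0% → €0.00
Scarf €29.58: clothing and footwear → 0% → €0.00
Pair of sandals €16.88: clothing and footwear → 0% → €0.00
Bluetooth speaker €184.82: electronics → 9% + 1.75% surcharge = 10.75% → €19.87
Subtotal = €379.24; tax = €26.37; total due = €405.61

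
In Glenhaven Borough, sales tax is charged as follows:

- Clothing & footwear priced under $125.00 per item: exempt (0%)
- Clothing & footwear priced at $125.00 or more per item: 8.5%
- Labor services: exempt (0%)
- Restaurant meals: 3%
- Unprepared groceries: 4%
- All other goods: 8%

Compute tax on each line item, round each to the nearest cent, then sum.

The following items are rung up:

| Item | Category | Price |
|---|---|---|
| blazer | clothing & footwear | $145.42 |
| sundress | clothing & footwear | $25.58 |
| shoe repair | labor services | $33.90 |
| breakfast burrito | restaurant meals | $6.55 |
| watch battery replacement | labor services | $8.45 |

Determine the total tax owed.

Blazer $145.42: clothing & footwear, $125.00 or more → 8.5% → $12.36
Sundress $25.58: clothing & footwear, under $125.00 → 0% → $0.00
Shoe repair $33.90: labor services → 0% → $0.00
Breakfast burrito $6.55: restaurant meals → 3% → $0.20
Watch battery replacement $8.45: labor services → 0% → $0.00
Total tax = $12.36 + $0.20 = $12.56

$12.56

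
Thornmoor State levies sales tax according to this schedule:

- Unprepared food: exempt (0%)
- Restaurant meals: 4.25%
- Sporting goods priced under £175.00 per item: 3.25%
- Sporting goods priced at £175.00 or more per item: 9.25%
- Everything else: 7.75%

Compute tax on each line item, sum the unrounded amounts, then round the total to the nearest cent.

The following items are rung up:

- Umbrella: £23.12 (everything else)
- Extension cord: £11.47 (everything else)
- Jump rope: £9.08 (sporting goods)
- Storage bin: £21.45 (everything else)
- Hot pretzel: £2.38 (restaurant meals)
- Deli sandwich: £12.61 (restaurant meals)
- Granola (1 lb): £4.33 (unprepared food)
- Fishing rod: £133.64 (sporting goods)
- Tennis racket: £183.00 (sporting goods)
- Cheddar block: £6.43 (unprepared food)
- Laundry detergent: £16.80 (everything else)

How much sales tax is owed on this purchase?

Umbrella £23.12: everything else → 7.75% → £1.7918
Extension cord £11.47: everything else → 7.75% → £0.888925
Jump rope £9.08: sporting goods, under £175.00 → 3.25% → £0.2951
Storage bin £21.45: everything else → 7.75% → £1.662375
Hot pretzel £2.38: restaurant meals → 4.25% → £0.10115
Deli sandwich £12.61: restaurant meals → 4.25% → £0.535925
Granola (1 lb) £4.33: unprepared food → 0% → £0.00
Fishing rod £133.64: sporting goods, under £175.00 → 3.25% → £4.3433
Tennis racket £183.00: sporting goods, £175.00 or more → 9.25% → £16.9275
Cheddar block £6.43: unprepared food → 0% → £0.00
Laundry detergent £16.80: everything else → 7.75% → £1.302
Unrounded tax sum = £27.848075 → £27.85

£27.85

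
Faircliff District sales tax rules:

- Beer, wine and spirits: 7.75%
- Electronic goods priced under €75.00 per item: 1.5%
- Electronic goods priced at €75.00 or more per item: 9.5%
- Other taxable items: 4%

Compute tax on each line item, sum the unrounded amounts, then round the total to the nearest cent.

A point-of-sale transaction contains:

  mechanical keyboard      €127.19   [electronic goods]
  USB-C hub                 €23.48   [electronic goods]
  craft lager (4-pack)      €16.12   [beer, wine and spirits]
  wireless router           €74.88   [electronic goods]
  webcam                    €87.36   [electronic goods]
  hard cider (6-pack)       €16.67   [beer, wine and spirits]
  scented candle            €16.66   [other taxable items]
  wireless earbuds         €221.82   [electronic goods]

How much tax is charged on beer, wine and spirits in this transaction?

€2.54

Craft lager (4-pack) €16.12: beer, wine and spirits → 7.75% → €1.2493
Hard cider (6-pack) €16.67: beer, wine and spirits → 7.75% → €1.291925
Tax on beer, wine and spirits: unrounded sum = €2.541225 → €2.54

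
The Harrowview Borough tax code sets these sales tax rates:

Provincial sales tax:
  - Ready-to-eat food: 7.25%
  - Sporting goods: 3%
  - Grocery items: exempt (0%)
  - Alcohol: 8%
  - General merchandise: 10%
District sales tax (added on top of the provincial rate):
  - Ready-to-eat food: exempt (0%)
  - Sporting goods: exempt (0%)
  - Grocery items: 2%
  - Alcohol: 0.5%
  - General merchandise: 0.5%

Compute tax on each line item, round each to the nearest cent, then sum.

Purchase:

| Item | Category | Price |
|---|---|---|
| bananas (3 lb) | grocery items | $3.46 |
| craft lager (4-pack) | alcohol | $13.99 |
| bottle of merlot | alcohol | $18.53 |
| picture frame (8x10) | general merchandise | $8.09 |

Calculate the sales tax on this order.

Bananas (3 lb) $3.46: grocery items → 0% + 2% district = 2% → $0.07
Craft lager (4-pack) $13.99: alcohol → 8% + 0.5% district = 8.5% → $1.19
Bottle of merlot $18.53: alcohol → 8% + 0.5% district = 8.5% → $1.58
Picture frame (8x10) $8.09: general merchandise → 10% + 0.5% district = 10.5% → $0.85
Total tax = $0.07 + $1.19 + $1.58 + $0.85 = $3.69

$3.69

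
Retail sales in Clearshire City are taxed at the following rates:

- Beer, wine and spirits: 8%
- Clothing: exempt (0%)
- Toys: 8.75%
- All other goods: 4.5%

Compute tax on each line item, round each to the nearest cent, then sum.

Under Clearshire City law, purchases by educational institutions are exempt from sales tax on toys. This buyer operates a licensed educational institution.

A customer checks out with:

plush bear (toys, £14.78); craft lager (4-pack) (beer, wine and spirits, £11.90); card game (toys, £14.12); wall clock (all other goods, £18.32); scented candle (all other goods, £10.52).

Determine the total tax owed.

£2.24

Plush bear £14.78: toys, buyer-exempt → 0% → £0.00
Craft lager (4-pack) £11.90: beer, wine and spirits → 8% → £0.95
Card game £14.12: toys, buyer-exempt → 0% → £0.00
Wall clock £18.32: all other goods → 4.5% → £0.82
Scented candle £10.52: all other goods → 4.5% → £0.47
Total tax = £0.95 + £0.82 + £0.47 = £2.24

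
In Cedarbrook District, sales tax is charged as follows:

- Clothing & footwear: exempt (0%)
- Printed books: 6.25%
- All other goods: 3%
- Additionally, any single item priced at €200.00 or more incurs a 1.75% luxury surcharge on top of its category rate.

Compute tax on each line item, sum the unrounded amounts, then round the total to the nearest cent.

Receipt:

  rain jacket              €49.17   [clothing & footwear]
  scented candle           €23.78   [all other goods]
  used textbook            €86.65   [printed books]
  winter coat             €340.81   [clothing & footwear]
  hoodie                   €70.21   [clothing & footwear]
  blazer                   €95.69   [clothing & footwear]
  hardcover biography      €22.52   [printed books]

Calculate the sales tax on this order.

Rain jacket €49.17: clothing & footwear → 0% → €0.00
Scented candle €23.78: all other goods → 3% → €0.7134
Used textbook €86.65: printed books → 6.25% → €5.415625
Winter coat €340.81: clothing & footwear → 0% + 1.75% surcharge = 1.75% → €5.964175
Hoodie €70.21: clothing & footwear → 0% → €0.00
Blazer €95.69: clothing & footwear → 0% → €0.00
Hardcover biography €22.52: printed books → 6.25% → €1.4075
Unrounded tax sum = €13.5007 → €13.50

€13.50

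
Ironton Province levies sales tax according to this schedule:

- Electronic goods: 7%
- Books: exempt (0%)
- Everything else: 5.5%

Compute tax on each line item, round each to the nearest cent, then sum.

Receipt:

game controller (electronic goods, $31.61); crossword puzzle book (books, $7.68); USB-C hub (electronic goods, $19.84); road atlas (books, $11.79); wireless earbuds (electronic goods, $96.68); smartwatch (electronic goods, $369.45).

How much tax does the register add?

$36.23

Game controller $31.61: electronic goods → 7% → $2.21
Crossword puzzle book $7.68: books → 0% → $0.00
USB-C hub $19.84: electronic goods → 7% → $1.39
Road atlas $11.79: books → 0% → $0.00
Wireless earbuds $96.68: electronic goods → 7% → $6.77
Smartwatch $369.45: electronic goods → 7% → $25.86
Total tax = $2.21 + $1.39 + $6.77 + $25.86 = $36.23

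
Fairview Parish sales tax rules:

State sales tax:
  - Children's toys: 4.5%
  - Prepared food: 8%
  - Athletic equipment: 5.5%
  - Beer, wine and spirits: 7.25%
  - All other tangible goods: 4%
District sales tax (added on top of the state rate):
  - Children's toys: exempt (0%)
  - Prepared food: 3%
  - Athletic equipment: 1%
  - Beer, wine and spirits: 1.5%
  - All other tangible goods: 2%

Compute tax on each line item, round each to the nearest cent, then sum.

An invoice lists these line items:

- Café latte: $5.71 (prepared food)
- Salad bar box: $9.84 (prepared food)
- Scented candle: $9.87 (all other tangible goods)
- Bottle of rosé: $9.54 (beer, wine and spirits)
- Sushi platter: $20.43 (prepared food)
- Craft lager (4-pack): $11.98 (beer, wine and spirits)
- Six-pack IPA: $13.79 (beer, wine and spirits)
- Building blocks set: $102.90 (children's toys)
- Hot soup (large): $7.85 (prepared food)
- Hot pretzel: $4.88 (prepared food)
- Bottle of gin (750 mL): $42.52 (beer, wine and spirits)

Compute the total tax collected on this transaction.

Café latte $5.71: prepared food → 8% + 3% district = 11% → $0.63
Salad bar box $9.84: prepared food → 8% + 3% district = 11% → $1.08
Scented candle $9.87: all other tangible goods → 4% + 2% district = 6% → $0.59
Bottle of rosé $9.54: beer, wine and spirits → 7.25% + 1.5% district = 8.75% → $0.83
Sushi platter $20.43: prepared food → 8% + 3% district = 11% → $2.25
Craft lager (4-pack) $11.98: beer, wine and spirits → 7.25% + 1.5% district = 8.75% → $1.05
Six-pack IPA $13.79: beer, wine and spirits → 7.25% + 1.5% district = 8.75% → $1.21
Building blocks set $102.90: children's toys → 4.5% + 0% district = 4.5% → $4.63
Hot soup (large) $7.85: prepared food → 8% + 3% district = 11% → $0.86
Hot pretzel $4.88: prepared food → 8% + 3% district = 11% → $0.54
Bottle of gin (750 mL) $42.52: beer, wine and spirits → 7.25% + 1.5% district = 8.75% → $3.72
Total tax = $0.63 + $1.08 + $0.59 + $0.83 + $2.25 + $1.05 + $1.21 + $4.63 + $0.86 + $0.54 + $3.72 = $17.39

$17.39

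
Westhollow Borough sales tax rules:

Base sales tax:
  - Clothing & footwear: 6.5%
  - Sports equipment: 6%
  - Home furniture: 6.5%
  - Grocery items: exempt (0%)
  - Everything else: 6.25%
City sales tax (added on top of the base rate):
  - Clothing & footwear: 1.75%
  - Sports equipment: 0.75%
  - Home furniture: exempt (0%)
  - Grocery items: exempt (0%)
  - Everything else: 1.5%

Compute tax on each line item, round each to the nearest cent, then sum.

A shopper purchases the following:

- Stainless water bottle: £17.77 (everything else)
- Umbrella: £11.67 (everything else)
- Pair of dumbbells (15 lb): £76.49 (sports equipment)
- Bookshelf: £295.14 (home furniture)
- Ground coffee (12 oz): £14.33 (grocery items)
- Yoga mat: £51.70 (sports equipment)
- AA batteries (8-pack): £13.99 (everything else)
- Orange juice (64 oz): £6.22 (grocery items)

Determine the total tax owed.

£31.19

Stainless water bottle £17.77: everything else → 6.25% + 1.5% city = 7.75% → £1.38
Umbrella £11.67: everything else → 6.25% + 1.5% city = 7.75% → £0.90
Pair of dumbbells (15 lb) £76.49: sports equipment → 6% + 0.75% city = 6.75% → £5.16
Bookshelf £295.14: home furniture → 6.5% + 0% city = 6.5% → £19.18
Ground coffee (12 oz) £14.33: grocery items → 0% + 0% city = 0% → £0.00
Yoga mat £51.70: sports equipment → 6% + 0.75% city = 6.75% → £3.49
AA batteries (8-pack) £13.99: everything else → 6.25% + 1.5% city = 7.75% → £1.08
Orange juice (64 oz) £6.22: grocery items → 0% + 0% city = 0% → £0.00
Total tax = £1.38 + £0.90 + £5.16 + £19.18 + £3.49 + £1.08 = £31.19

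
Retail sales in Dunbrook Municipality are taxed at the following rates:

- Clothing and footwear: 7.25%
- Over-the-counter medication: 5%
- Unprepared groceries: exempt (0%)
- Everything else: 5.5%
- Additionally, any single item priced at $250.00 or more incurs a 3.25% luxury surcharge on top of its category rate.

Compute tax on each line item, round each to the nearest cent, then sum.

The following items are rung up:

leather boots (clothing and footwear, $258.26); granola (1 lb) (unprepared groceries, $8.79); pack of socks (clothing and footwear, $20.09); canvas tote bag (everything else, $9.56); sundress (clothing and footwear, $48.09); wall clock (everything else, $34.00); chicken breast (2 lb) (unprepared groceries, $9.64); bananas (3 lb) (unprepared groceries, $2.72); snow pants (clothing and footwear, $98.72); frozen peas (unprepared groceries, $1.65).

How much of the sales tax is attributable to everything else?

Canvas tote bag $9.56: everything else → 5.5% → $0.53
Wall clock $34.00: everything else → 5.5% → $1.87
Tax on everything else = $0.53 + $1.87 = $2.40

$2.40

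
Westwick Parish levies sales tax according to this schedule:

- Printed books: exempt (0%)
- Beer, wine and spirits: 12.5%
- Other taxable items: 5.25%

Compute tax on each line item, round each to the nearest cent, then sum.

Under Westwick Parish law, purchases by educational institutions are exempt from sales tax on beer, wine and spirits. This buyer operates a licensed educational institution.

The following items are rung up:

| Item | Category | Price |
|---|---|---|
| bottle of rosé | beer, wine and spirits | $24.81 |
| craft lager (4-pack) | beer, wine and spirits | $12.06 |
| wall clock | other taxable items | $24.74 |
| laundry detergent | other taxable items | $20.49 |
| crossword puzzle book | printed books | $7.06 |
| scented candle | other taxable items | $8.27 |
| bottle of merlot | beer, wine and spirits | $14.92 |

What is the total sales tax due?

$2.81

Bottle of rosé $24.81: beer, wine and spirits, buyer-exempt → 0% → $0.00
Craft lager (4-pack) $12.06: beer, wine and spirits, buyer-exempt → 0% → $0.00
Wall clock $24.74: other taxable items → 5.25% → $1.30
Laundry detergent $20.49: other taxable items → 5.25% → $1.08
Crossword puzzle book $7.06: printed books → 0% → $0.00
Scented candle $8.27: other taxable items → 5.25% → $0.43
Bottle of merlot $14.92: beer, wine and spirits, buyer-exempt → 0% → $0.00
Total tax = $1.30 + $1.08 + $0.43 = $2.81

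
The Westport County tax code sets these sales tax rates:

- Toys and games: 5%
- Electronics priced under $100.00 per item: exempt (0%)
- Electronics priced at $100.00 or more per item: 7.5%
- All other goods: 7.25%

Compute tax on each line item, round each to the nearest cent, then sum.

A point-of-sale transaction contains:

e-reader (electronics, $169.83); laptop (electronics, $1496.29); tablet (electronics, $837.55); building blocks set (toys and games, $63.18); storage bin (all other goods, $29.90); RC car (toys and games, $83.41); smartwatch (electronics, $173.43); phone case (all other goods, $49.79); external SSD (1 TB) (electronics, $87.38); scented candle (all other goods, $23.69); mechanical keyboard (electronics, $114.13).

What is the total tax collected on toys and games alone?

$7.33

Building blocks set $63.18: toys and games → 5% → $3.16
RC car $83.41: toys and games → 5% → $4.17
Tax on toys and games = $3.16 + $4.17 = $7.33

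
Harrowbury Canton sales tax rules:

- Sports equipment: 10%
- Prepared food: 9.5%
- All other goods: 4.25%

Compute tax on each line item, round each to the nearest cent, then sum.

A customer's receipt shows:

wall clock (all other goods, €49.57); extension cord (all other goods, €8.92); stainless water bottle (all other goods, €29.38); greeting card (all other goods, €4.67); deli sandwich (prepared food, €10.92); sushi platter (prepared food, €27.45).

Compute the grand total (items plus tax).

Wall clock €49.57: all other goods → 4.25% → €2.11
Extension cord €8.92: all other goods → 4.25% → €0.38
Stainless water bottle €29.38: all other goods → 4.25% → €1.25
Greeting card €4.67: all other goods → 4.25% → €0.20
Deli sandwich €10.92: prepared food → 9.5% → €1.04
Sushi platter €27.45: prepared food → 9.5% → €2.61
Subtotal = €130.91; tax = €7.59; total due = €138.50

€138.50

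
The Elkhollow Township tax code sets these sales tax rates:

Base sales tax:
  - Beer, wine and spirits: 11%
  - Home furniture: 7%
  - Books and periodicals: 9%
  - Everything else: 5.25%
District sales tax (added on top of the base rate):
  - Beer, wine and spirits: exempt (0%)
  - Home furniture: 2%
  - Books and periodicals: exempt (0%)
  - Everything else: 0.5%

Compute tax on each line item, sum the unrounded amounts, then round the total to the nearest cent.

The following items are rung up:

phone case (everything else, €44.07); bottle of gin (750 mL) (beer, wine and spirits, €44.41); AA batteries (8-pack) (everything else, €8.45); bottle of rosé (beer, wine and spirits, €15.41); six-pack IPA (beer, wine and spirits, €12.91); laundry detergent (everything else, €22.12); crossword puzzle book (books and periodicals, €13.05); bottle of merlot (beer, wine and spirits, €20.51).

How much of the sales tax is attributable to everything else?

€4.29

Phone case €44.07: everything else → 5.25% + 0.5% district = 5.75% → €2.534025
AA batteries (8-pack) €8.45: everything else → 5.25% + 0.5% district = 5.75% → €0.485875
Laundry detergent €22.12: everything else → 5.25% + 0.5% district = 5.75% → €1.2719
Tax on everything else: unrounded sum = €4.2918 → €4.29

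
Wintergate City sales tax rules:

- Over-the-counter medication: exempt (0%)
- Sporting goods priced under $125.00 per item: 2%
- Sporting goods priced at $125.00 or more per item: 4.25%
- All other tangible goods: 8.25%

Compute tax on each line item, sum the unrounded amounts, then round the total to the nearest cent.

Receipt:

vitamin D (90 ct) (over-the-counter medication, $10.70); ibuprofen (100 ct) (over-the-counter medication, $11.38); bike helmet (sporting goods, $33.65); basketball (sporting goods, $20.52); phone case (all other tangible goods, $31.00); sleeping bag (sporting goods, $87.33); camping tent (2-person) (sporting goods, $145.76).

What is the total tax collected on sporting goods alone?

Bike helmet $33.65: sporting goods, under $125.00 → 2% → $0.673
Basketball $20.52: sporting goods, under $125.00 → 2% → $0.4104
Sleeping bag $87.33: sporting goods, under $125.00 → 2% → $1.7466
Camping tent (2-person) $145.76: sporting goods, $125.00 or more → 4.25% → $6.1948
Tax on sporting goods: unrounded sum = $9.0248 → $9.02

$9.02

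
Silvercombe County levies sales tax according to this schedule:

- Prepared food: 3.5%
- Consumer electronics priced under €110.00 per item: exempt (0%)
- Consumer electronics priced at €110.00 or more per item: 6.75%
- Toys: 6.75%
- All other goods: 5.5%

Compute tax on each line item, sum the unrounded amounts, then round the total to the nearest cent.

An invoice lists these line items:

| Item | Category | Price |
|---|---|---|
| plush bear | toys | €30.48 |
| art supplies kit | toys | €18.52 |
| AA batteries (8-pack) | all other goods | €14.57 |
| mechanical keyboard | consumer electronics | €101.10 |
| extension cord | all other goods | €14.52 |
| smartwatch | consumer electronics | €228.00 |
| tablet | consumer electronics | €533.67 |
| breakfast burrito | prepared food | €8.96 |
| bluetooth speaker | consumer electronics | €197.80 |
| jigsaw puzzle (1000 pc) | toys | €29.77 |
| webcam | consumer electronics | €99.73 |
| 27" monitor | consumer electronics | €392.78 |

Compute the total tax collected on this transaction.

€98.51

Plush bear €30.48: toys → 6.75% → €2.0574
Art supplies kit €18.52: toys → 6.75% → €1.2501
AA batteries (8-pack) €14.57: all other goods → 5.5% → €0.80135
Mechanical keyboard €101.10: consumer electronics, under €110.00 → 0% → €0.00
Extension cord €14.52: all other goods → 5.5% → €0.7986
Smartwatch €228.00: consumer electronics, €110.00 or more → 6.75% → €15.39
Tablet €533.67: consumer electronics, €110.00 or more → 6.75% → €36.022725
Breakfast burrito €8.96: prepared food → 3.5% → €0.3136
Bluetooth speaker €197.80: consumer electronics, €110.00 or more → 6.75% → €13.3515
Jigsaw puzzle (1000 pc) €29.77: toys → 6.75% → €2.009475
Webcam €99.73: consumer electronics, under €110.00 → 0% → €0.00
27" monitor €392.78: consumer electronics, €110.00 or more → 6.75% → €26.51265
Unrounded tax sum = €98.5074 → €98.51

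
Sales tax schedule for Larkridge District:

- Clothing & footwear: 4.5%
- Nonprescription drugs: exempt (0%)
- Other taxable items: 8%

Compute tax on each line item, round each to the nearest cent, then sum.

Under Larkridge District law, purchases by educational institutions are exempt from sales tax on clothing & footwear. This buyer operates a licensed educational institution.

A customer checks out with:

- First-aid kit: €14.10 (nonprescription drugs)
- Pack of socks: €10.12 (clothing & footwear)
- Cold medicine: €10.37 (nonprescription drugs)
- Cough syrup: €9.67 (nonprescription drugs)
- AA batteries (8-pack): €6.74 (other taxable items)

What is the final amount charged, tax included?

First-aid kit €14.10: nonprescription drugs → 0% → €0.00
Pack of socks €10.12: clothing & footwear, buyer-exempt → 0% → €0.00
Cold medicine €10.37: nonprescription drugs → 0% → €0.00
Cough syrup €9.67: nonprescription drugs → 0% → €0.00
AA batteries (8-pack) €6.74: other taxable items → 8% → €0.54
Subtotal = €51.00; tax = €0.54; total due = €51.54

€51.54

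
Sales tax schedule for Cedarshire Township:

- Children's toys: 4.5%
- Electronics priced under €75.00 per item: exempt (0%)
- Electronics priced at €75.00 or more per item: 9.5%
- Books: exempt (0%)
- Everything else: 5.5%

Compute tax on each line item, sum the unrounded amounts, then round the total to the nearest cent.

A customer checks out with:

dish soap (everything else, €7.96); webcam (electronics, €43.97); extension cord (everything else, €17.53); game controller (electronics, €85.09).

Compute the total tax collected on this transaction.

€9.49

Dish soap €7.96: everything else → 5.5% → €0.4378
Webcam €43.97: electronics, under €75.00 → 0% → €0.00
Extension cord €17.53: everything else → 5.5% → €0.96415
Game controller €85.09: electronics, €75.00 or more → 9.5% → €8.08355
Unrounded tax sum = €9.4855 → €9.49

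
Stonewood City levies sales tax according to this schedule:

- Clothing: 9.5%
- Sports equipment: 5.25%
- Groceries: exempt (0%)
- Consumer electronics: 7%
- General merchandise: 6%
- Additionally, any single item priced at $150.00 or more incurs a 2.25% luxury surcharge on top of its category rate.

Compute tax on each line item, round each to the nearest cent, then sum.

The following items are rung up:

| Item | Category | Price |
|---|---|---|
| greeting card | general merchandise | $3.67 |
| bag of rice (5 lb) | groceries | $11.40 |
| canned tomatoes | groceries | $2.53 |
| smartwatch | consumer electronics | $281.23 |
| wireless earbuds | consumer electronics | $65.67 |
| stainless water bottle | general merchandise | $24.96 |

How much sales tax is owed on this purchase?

Greeting card $3.67: general merchandise → 6% → $0.22
Bag of rice (5 lb) $11.40: groceries → 0% → $0.00
Canned tomatoes $2.53: groceries → 0% → $0.00
Smartwatch $281.23: consumer electronics → 7% + 2.25% surcharge = 9.25% → $26.01
Wireless earbuds $65.67: consumer electronics → 7% → $4.60
Stainless water bottle $24.96: general merchandise → 6% → $1.50
Total tax = $0.22 + $26.01 + $4.60 + $1.50 = $32.33

$32.33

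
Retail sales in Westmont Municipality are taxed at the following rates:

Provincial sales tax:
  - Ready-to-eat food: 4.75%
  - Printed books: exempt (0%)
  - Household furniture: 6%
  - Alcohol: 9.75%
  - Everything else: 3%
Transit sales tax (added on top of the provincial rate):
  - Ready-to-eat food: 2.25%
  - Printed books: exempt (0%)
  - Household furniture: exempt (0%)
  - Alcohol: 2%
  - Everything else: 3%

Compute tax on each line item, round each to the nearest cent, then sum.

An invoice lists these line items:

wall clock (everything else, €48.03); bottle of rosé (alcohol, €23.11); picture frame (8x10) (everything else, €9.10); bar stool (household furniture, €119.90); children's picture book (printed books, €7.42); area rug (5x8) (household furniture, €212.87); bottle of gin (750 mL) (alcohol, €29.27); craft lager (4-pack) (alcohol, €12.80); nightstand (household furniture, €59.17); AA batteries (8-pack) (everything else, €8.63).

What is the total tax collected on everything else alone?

Wall clock €48.03: everything else → 3% + 3% transit = 6% → €2.88
Picture frame (8x10) €9.10: everything else → 3% + 3% transit = 6% → €0.55
AA batteries (8-pack) €8.63: everything else → 3% + 3% transit = 6% → €0.52
Tax on everything else = €2.88 + €0.55 + €0.52 = €3.95

€3.95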